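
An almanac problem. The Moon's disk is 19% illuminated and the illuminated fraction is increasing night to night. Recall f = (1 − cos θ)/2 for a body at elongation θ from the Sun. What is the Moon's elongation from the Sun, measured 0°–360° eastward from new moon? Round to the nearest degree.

52°

From f = (1 − cos θ)/2: cos θ = 1 − 2×0.19 = 0.620; arccos → 51.7°.
Before full moon the principal value applies: θ = 51.7°.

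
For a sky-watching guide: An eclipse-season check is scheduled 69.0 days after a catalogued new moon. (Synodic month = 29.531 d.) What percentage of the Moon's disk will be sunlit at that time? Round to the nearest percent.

69.0 d spans 2 complete synodic months (2 × 29.531 = 59.06 d) plus 9.94 d.
Elongation θ = 360° × 9.94/29.531 ≈ 121.1°.
cos 121.1° = (-0.517), so f = (1 − (-0.517))/2 = 0.759, so 76%.

76%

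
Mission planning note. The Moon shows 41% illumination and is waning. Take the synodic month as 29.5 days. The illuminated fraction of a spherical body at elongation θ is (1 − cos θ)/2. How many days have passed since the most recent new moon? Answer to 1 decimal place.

23.0 days

From f = (1 − cos θ)/2: cos θ = 1 − 2×0.41 = 0.180; arccos → 79.6°.
A waning Moon lies in 180°–360°, so θ = 360° − 79.6° = 280.4°.
That fraction of the synodic month is 280.4/360 × 29.5 d ≈ 22.97 d.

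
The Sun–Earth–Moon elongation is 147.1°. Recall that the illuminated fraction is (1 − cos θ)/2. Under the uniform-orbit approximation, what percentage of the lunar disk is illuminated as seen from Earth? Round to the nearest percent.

f = (1 − cos 147.1°)/2 = (1 − (-0.840))/2 ≈ 0.920, i.e. 92%.

92%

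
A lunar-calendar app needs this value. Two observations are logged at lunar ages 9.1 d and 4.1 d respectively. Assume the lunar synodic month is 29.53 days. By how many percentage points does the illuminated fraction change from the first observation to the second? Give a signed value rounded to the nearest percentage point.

-50 percentage points

θ₁ = 360° × 9.1/29.53 = 110.9°, f₁ = (1 − cos θ₁)/2 = 0.679.
θ₂ = 360° × 4.1/29.53 = 50.0°, f₂ = (1 − cos θ₂)/2 = 0.178.
Change = f₂ − f₁ = -0.500 → -50 percentage points.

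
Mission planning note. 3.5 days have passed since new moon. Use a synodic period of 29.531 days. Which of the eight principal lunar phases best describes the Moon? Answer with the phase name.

At 3.5/29.531 of the cycle, θ ≈ 43° — the waxing crescent range.

waxing crescent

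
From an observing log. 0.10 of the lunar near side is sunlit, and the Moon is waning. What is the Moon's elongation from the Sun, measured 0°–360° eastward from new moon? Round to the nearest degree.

323°

Invert f = (1 − cos θ)/2 to get cos θ = 1 − 2(0.10) = 0.800, hence θ₀ = arccos 0.800 = 36.9°.
A waning Moon lies in 180°–360°, so θ = 360° − 36.9° = 323.1°.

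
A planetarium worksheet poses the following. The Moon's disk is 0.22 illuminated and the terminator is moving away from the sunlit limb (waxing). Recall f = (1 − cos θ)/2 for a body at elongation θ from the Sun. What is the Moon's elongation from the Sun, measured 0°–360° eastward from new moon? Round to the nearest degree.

56°

cos θ = 1 − 2f = 0.560, giving a principal value of 55.9°.
Before full moon the principal value applies: θ = 55.9°.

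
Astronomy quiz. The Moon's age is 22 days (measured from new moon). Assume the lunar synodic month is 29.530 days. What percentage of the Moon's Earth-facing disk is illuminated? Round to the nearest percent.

52%

Elongation θ = 360° × 22/29.530 ≈ 268.2°.
Illuminated fraction = (1 − cos 268.2°)/2 = (1 − (-0.031))/2 ≈ 0.516, so 52%.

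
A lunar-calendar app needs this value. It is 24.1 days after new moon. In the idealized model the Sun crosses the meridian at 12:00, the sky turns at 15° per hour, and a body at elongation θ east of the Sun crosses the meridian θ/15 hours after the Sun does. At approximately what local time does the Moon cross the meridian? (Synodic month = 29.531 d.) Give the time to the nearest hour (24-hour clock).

Phase angle: θ = 360°·(24.1 d)/(29.531 d) = 293.8°.
The Moon trails the Sun by θ/15 = 293.8/15 ≈ 19.59 hours.
12:00 + 19.59 h ≈ 07:35 → 08:00 to the nearest hour.

08:00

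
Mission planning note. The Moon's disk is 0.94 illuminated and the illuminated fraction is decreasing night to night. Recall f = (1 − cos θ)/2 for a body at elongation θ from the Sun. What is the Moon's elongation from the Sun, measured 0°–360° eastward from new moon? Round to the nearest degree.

cos θ = 1 − 2f = -0.880, giving a principal value of 151.6°.
A waning Moon lies in 180°–360°, so θ = 360° − 151.6° = 208.4°.

208°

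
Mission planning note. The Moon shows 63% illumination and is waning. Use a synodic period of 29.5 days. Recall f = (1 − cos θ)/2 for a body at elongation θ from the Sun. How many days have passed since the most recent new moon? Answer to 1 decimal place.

20.9 days

From f = (1 − cos θ)/2: cos θ = 1 − 2×0.63 = -0.260; arccos → 105.1°.
Since the Moon is past full (waning), take the reflex angle: θ = 360° − 105.1° = 254.9°.
Age = 29.5 × 254.9°/360° ≈ 20.89 days.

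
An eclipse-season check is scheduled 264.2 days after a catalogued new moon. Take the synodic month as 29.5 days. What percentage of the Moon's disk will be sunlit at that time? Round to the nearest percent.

264.2 d spans 8 complete synodic months (8 × 29.5 = 236.00 d) plus 28.20 d.
Elongation θ = 360° × 28.20/29.5 ≈ 344.1°.
Illuminated fraction = (1 − cos 344.1°)/2 = (1 − 0.962)/2 ≈ 0.019, so 2%.

2%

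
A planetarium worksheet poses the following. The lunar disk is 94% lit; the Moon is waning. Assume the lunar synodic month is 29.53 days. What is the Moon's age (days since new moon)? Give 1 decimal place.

17.1 days

From f = (1 − cos θ)/2: cos θ = 1 − 2×0.94 = -0.880; arccos → 151.6°.
Since the Moon is past full (waning), take the reflex angle: θ = 360° − 151.6° = 208.4°.
At 360°/29.53 d per day, 208.4° corresponds to 17.09 days.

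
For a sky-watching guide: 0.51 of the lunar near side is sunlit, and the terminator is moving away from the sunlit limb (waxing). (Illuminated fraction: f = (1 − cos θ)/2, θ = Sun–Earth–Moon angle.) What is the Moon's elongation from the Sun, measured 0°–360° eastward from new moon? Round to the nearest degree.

cos θ = 1 − 2f = -0.020, giving a principal value of 91.1°.
Waxing ⇒ before full, so θ = 91.1°.

91°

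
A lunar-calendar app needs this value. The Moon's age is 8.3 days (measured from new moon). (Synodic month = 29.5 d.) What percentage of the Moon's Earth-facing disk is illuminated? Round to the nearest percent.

Phase angle: θ = 360°·(8.3 d)/(29.5 d) = 101.3°.
Illuminated fraction = (1 − cos 101.3°)/2 = (1 − (-0.196))/2 ≈ 0.598, so 60%.

60%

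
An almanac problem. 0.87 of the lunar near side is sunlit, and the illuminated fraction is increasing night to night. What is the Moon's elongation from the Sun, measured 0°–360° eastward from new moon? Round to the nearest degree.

Invert f = (1 − cos θ)/2 to get cos θ = 1 − 2(0.87) = -0.740, hence θ₀ = arccos -0.740 = 137.7°.
Waxing ⇒ before full, so θ = 137.7°.

138°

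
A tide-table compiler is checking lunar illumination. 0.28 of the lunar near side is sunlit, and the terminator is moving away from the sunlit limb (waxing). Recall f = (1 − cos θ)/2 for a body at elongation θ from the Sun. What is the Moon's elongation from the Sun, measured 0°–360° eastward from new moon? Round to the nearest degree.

64°

Invert f = (1 − cos θ)/2 to get cos θ = 1 − 2(0.28) = 0.440, hence θ₀ = arccos 0.440 = 63.9°.
Waxing ⇒ before full, so θ = 63.9°.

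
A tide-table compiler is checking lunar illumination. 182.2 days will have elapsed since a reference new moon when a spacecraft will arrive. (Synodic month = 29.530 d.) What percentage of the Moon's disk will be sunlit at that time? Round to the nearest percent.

182.2 d spans 6 complete synodic months (6 × 29.530 = 177.18 d) plus 5.02 d.
Elongation θ = 360° × 5.02/29.530 ≈ 61.2°.
cos 61.2° = 0.482, so f = (1 − 0.482)/2 = 0.259, so 26%.

26%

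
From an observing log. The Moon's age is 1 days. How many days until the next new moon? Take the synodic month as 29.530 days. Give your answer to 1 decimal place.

The next new moon completes the synodic month: 29.530 − 1 = 28.530 days.

28.5 days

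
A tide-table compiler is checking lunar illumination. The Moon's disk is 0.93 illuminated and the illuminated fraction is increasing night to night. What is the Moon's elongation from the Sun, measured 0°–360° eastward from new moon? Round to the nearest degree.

149°

From f = (1 − cos θ)/2: cos θ = 1 − 2×0.93 = -0.860; arccos → 149.3°.
The Moon is waxing (0°–180°), so θ = 149.3° directly.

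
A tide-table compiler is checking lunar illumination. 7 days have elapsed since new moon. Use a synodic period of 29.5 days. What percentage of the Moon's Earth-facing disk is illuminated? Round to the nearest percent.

Phase angle: θ = 360°·(7 d)/(29.5 d) = 85.4°.
With cos θ = 0.080, the lit fraction is (1 − 0.080)/2 ≈ 0.460, so 46%.

46%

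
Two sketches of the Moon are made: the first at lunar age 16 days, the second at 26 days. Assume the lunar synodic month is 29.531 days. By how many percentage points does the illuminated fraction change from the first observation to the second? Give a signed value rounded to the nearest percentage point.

First observation: θ = 360°·16/29.531 = 195.0°, so f = 0.983.
Second observation: θ = 317.0°, f = 0.135.
Δf = 0.135 − 0.983 = -0.848, i.e. -85 pp.

-85 percentage points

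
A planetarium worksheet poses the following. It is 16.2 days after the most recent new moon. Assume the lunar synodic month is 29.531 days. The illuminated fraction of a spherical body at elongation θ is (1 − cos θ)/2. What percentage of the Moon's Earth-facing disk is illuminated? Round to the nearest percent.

98%

Elongation θ = 360° × 16.2/29.531 ≈ 197.5°.
With cos θ = (-0.954), the lit fraction is (1 − (-0.954))/2 ≈ 0.977, so 98%.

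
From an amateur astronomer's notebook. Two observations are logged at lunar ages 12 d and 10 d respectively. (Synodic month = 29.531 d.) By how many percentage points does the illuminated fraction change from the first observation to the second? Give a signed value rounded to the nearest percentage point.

First observation: θ = 360°·12/29.531 = 146.3°, so f = 0.916.
Second observation: θ = 121.9°, f = 0.764.
Δf = 0.764 − 0.916 = -0.152, i.e. -15 pp.

-15 pp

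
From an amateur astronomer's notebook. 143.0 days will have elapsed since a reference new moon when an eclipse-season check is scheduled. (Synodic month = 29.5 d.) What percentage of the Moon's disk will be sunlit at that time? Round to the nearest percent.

143.0 d spans 4 complete synodic months (4 × 29.5 = 118.00 d) plus 25.00 d.
The Moon has covered 25.00/29.5 of its cycle, so θ ≈ 360° × 25.00/29.5 = 305.1°.
cos 305.1° = 0.575, so f = (1 − 0.575)/2 = 0.213, so 21%.

21%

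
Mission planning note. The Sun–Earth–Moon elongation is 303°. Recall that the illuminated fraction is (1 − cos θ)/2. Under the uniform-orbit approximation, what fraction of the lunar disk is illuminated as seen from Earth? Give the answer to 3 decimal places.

0.228

Half-versine of 303°: (1 − 0.545)/2 = 0.228.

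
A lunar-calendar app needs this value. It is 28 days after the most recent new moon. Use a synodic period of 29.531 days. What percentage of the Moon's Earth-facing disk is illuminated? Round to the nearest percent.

3%

Phase angle: θ = 360°·(28 d)/(29.531 d) = 341.3°.
cos 341.3° = 0.947, so f = (1 − 0.947)/2 = 0.026, so 3%.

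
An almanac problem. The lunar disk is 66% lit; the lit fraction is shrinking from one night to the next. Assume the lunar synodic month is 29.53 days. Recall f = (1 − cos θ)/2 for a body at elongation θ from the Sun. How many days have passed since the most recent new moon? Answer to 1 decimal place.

20.6 days

Invert f = (1 − cos θ)/2 to get cos θ = 1 − 2(0.66) = -0.320, hence θ₀ = arccos -0.320 = 108.7°.
Since the Moon is past full (waning), take the reflex angle: θ = 360° − 108.7° = 251.3°.
At 360°/29.53 d per day, 251.3° corresponds to 20.62 days.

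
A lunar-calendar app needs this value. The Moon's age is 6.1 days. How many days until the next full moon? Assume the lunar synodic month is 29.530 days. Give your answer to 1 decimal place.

8.7 days

Full moon is 0.5 of the way through the cycle: age 0.5 × 29.530 = 14.765 d.
That is 14.765 − 6.1 = 8.665 days ahead.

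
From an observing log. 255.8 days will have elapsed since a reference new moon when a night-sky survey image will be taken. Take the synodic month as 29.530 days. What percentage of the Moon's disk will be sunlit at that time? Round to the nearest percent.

255.8 d spans 8 complete synodic months (8 × 29.530 = 236.24 d) plus 19.56 d.
Elongation θ = 360° × 19.56/29.530 ≈ 238.5°.
With cos θ = (-0.523), the lit fraction is (1 − (-0.523))/2 ≈ 0.762, so 76%.

76%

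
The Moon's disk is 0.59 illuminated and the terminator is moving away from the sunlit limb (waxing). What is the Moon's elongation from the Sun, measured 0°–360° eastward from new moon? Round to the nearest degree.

Invert f = (1 − cos θ)/2 to get cos θ = 1 − 2(0.59) = -0.180, hence θ₀ = arccos -0.180 = 100.4°.
Waxing ⇒ before full, so θ = 100.4°.

100°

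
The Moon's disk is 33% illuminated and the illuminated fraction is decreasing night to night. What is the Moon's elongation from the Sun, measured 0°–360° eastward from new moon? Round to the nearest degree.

cos θ = 1 − 2f = 0.340, giving a principal value of 70.1°.
Waning ⇒ past full, so θ = 360° − 70.1° = 289.9°.

290°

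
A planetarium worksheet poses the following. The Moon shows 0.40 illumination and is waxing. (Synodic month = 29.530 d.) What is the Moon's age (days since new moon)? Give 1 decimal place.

Invert f = (1 − cos θ)/2 to get cos θ = 1 − 2(0.40) = 0.200, hence θ₀ = arccos 0.200 = 78.5°.
Waxing ⇒ before full, so θ = 78.5°.
Age = 29.530 × 78.5°/360° ≈ 6.44 days.

6.4 days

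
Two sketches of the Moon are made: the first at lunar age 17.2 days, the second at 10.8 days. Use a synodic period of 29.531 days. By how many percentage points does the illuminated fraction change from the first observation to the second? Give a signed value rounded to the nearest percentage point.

-10 pp

θ₁ = 360° × 17.2/29.531 = 209.7°, f₁ = (1 − cos θ₁)/2 = 0.934.
θ₂ = 360° × 10.8/29.531 = 131.7°, f₂ = (1 − cos θ₂)/2 = 0.832.
Change = f₂ − f₁ = -0.102 → -10 percentage points.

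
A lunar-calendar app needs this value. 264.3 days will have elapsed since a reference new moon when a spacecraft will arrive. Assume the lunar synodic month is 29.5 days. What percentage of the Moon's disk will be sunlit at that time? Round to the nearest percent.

2%

264.3 d spans 8 complete synodic months (8 × 29.5 = 236.00 d) plus 28.30 d.
Phase angle: θ = 360°·(28.30 d)/(29.5 d) = 345.4°.
cos 345.4° = 0.968, so f = (1 − 0.968)/2 = 0.016, so 2%.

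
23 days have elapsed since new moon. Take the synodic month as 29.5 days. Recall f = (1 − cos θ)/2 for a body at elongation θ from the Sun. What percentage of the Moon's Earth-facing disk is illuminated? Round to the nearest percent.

41%

Elongation θ = 360° × 23/29.5 ≈ 280.7°.
With cos θ = 0.185, the lit fraction is (1 − 0.185)/2 ≈ 0.407, so 41%.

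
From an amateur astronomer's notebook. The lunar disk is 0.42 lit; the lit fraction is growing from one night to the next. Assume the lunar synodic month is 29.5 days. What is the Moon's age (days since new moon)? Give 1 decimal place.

From f = (1 − cos θ)/2: cos θ = 1 − 2×0.42 = 0.160; arccos → 80.8°.
Before full moon the principal value applies: θ = 80.8°.
That fraction of the synodic month is 80.8/360 × 29.5 d ≈ 6.62 d.

6.6 days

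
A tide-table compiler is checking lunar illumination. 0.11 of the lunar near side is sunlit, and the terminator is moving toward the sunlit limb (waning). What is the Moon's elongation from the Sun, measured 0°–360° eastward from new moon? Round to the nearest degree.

cos θ = 1 − 2f = 0.780, giving a principal value of 38.7°.
A waning Moon lies in 180°–360°, so θ = 360° − 38.7° = 321.3°.

321°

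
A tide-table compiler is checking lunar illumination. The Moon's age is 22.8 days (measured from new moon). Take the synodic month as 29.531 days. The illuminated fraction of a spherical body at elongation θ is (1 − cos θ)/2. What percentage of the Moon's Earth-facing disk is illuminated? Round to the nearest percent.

43%

Phase angle: θ = 360°·(22.8 d)/(29.531 d) = 277.9°.
Illuminated fraction = (1 − cos 277.9°)/2 = (1 − 0.138)/2 ≈ 0.431, so 43%.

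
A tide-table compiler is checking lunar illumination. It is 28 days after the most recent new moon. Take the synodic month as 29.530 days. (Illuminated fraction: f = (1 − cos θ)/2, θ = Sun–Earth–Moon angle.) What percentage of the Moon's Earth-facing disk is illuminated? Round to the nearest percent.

The Moon has covered 28/29.530 of its cycle, so θ ≈ 360° × 28/29.530 = 341.3°.
With cos θ = 0.947, the lit fraction is (1 − 0.947)/2 ≈ 0.026, so 3%.

3%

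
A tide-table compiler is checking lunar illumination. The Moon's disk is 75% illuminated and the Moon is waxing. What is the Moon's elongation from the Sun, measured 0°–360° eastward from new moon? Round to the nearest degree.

From f = (1 − cos θ)/2: cos θ = 1 − 2×0.75 = -0.500; arccos → 120.0°.
Before full moon the principal value applies: θ = 120.0°.

120°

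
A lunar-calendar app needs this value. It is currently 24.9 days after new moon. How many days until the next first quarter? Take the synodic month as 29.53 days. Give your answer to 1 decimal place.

12.0 days

First quarter occurs at elongation 90°, i.e. at age 29.53 × 90/360 = 7.383 d.
Already past this cycle's first quarter; the next is at 7.383 + 29.53 = 36.913 d, so 36.913 − 24.9 = 12.013 days.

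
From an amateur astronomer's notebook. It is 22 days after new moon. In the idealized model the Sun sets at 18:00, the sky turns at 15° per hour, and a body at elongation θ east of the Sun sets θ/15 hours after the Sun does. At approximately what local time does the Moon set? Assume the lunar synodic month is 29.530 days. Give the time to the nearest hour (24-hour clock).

12:00

Phase angle: θ = 360°·(22 d)/(29.530 d) = 268.2°.
Delay after the Sun = 268.2° / (15°/h) ≈ 17.88 h.
18:00 + 17.88 h ≈ 11:53 → 12:00 to the nearest hour.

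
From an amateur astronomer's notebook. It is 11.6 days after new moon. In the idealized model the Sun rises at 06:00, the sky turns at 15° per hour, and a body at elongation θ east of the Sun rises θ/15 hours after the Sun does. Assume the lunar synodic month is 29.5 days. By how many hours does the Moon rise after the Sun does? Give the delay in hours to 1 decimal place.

9.4 h

The Moon has covered 11.6/29.5 of its cycle, so θ ≈ 360° × 11.6/29.5 = 141.6°.
At 15° of sky rotation per hour, 141.6° corresponds to a 9.44 h lag.
So the Moon rises 9.44 h after the Sun.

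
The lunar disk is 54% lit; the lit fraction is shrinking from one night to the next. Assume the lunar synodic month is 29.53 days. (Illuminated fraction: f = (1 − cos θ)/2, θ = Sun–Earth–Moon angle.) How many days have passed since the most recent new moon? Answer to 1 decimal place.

Invert f = (1 − cos θ)/2 to get cos θ = 1 − 2(0.54) = -0.080, hence θ₀ = arccos -0.080 = 94.6°.
Since the Moon is past full (waning), take the reflex angle: θ = 360° − 94.6° = 265.4°.
That fraction of the synodic month is 265.4/360 × 29.53 d ≈ 21.77 d.

21.8 days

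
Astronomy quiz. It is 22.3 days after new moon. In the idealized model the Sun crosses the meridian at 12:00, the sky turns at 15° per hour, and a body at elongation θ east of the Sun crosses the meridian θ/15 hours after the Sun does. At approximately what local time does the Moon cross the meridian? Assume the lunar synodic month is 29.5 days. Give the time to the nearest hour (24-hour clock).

The Moon has covered 22.3/29.5 of its cycle, so θ ≈ 360° × 22.3/29.5 = 272.1°.
At 15° of sky rotation per hour, 272.1° corresponds to a 18.14 h lag.
12:00 + 18.14 h ≈ 06:09 → 06:00 to the nearest hour.

06:00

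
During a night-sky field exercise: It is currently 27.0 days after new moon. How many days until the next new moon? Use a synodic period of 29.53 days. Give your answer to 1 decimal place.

The next new moon completes the synodic month: 29.53 − 27.0 = 2.530 days.

2.5 days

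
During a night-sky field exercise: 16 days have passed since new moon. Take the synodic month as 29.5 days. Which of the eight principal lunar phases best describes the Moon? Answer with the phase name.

full moon

At 16/29.5 of the cycle, θ ≈ 195° — the full moon range.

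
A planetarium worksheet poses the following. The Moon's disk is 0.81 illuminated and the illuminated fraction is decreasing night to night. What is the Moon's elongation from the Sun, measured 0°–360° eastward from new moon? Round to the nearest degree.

cos θ = 1 − 2f = -0.620, giving a principal value of 128.3°.
Since the Moon is past full (waning), take the reflex angle: θ = 360° − 128.3° = 231.7°.

232°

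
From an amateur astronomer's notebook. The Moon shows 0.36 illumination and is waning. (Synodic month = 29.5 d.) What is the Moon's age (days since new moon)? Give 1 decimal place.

Invert f = (1 − cos θ)/2 to get cos θ = 1 − 2(0.36) = 0.280, hence θ₀ = arccos 0.280 = 73.7°.
A waning Moon lies in 180°–360°, so θ = 360° − 73.7° = 286.3°.
That fraction of the synodic month is 286.3/360 × 29.5 d ≈ 23.46 d.

23.5 days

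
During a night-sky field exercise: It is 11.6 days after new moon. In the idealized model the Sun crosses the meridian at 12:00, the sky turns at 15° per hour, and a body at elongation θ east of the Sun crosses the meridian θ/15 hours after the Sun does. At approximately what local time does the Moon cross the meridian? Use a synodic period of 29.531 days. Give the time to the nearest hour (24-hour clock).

Elongation θ = 360° × 11.6/29.531 ≈ 141.4°.
Delay after the Sun = 141.4° / (15°/h) ≈ 9.43 h.
12:00 + 9.43 h ≈ 21:26 → 21:00 to the nearest hour.

21:00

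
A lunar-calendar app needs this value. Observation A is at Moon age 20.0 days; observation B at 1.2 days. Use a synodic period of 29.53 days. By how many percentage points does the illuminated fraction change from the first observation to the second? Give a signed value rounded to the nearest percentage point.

θ₁ = 360° × 20.0/29.53 = 243.8°, f₁ = (1 − cos θ₁)/2 = 0.721.
θ₂ = 360° × 1.2/29.53 = 14.6°, f₂ = (1 − cos θ₂)/2 = 0.016.
Change = f₂ − f₁ = -0.704 → -70 percentage points.

-70 pp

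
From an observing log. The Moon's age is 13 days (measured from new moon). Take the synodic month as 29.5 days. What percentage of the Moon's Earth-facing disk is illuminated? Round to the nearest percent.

The Moon has covered 13/29.5 of its cycle, so θ ≈ 360° × 13/29.5 = 158.6°.
With cos θ = (-0.931), the lit fraction is (1 − (-0.931))/2 ≈ 0.966, so 97%.

97%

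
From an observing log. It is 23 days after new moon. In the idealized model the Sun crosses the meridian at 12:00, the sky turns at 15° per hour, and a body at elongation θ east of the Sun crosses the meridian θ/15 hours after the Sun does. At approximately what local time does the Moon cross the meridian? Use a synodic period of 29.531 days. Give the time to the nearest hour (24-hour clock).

07:00

Elongation θ = 360° × 23/29.531 ≈ 280.4°.
The Moon trails the Sun by θ/15 = 280.4/15 ≈ 18.69 hours.
12:00 + 18.69 h ≈ 06:42 → 07:00 to the nearest hour.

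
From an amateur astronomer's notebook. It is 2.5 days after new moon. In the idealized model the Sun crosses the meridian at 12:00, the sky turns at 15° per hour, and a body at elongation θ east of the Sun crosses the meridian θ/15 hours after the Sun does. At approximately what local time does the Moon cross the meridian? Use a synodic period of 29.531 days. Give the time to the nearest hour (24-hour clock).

14:00

Phase angle: θ = 360°·(2.5 d)/(29.531 d) = 30.5°.
The Moon trails the Sun by θ/15 = 30.5/15 ≈ 2.03 hours.
12:00 + 2.03 h ≈ 14:02 → 14:00 to the nearest hour.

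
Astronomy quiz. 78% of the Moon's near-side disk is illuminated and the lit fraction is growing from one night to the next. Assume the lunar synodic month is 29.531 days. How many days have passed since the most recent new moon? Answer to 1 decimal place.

Invert f = (1 − cos θ)/2 to get cos θ = 1 − 2(0.78) = -0.560, hence θ₀ = arccos -0.560 = 124.1°.
Before full moon the principal value applies: θ = 124.1°.
Age = 29.531 × 124.1°/360° ≈ 10.18 days.

10.2 days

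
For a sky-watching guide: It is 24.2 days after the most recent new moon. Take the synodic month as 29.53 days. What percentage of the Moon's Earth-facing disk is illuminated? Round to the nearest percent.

The Moon has covered 24.2/29.53 of its cycle, so θ ≈ 360° × 24.2/29.53 = 295.0°.
Illuminated fraction = (1 − cos 295.0°)/2 = (1 − 0.423)/2 ≈ 0.289, so 29%.

29%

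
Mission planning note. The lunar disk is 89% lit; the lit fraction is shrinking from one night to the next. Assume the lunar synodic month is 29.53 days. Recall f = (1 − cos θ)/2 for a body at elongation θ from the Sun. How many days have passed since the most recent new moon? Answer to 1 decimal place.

17.9 days

From f = (1 − cos θ)/2: cos θ = 1 − 2×0.89 = -0.780; arccos → 141.3°.
Waning ⇒ past full, so θ = 360° − 141.3° = 218.7°.
Age = 29.53 × 218.7°/360° ≈ 17.94 days.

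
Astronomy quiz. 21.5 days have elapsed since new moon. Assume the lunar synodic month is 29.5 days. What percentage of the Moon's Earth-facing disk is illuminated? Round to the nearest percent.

57%

The Moon has covered 21.5/29.5 of its cycle, so θ ≈ 360° × 21.5/29.5 = 262.4°.
Illuminated fraction = (1 − cos 262.4°)/2 = (1 − (-0.133))/2 ≈ 0.566, so 57%.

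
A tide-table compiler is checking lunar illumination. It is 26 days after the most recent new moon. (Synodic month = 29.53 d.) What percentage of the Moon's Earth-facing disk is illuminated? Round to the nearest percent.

13%

The Moon has covered 26/29.53 of its cycle, so θ ≈ 360° × 26/29.53 = 317.0°.
cos 317.0° = 0.731, so f = (1 − 0.731)/2 = 0.135, so 13%.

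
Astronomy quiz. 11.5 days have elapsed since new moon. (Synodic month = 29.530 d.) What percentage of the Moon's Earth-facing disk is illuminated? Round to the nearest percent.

88%

Phase angle: θ = 360°·(11.5 d)/(29.530 d) = 140.2°.
Illuminated fraction = (1 − cos 140.2°)/2 = (1 − (-0.768))/2 ≈ 0.884, so 88%.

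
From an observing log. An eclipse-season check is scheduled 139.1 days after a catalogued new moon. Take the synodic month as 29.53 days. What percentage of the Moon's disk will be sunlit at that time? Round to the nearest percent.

Reduce mod P: 139.1 − 4×29.53 = 20.98 d into the current lunation.
The Moon has covered 20.98/29.53 of its cycle, so θ ≈ 360° × 20.98/29.53 = 255.8°.
With cos θ = (-0.246), the lit fraction is (1 − (-0.246))/2 ≈ 0.623, so 62%.

62%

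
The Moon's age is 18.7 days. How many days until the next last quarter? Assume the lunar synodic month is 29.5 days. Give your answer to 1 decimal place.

3.4 days

Last quarter is 0.75 of the way through the cycle: age 0.75 × 29.5 = 22.125 d.
That is 22.125 − 18.7 = 3.425 days ahead.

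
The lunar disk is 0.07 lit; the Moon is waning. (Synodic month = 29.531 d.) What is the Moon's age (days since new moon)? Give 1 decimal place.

cos θ = 1 − 2f = 0.860, giving a principal value of 30.7°.
Waning ⇒ past full, so θ = 360° − 30.7° = 329.3°.
That fraction of the synodic month is 329.3/360 × 29.531 d ≈ 27.01 d.

27.0 days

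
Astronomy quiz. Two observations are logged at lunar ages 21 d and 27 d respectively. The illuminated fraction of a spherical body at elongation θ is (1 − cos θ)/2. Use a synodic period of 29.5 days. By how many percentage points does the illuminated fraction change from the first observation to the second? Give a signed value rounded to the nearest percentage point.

First observation: θ = 360°·21/29.5 = 256.3°, so f = 0.619.
Second observation: θ = 329.5°, f = 0.069.
Δf = 0.069 − 0.619 = -0.549, i.e. -55 pp.

-55 percentage points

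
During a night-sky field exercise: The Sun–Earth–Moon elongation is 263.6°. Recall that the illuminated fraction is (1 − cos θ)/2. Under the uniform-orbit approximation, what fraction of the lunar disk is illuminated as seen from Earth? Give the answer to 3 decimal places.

0.556

Half-versine of 263.6°: (1 − (-0.111))/2 = 0.556.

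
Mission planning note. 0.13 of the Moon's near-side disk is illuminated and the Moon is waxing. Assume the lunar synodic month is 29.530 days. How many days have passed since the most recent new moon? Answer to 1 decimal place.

3.5 days

From f = (1 − cos θ)/2: cos θ = 1 − 2×0.13 = 0.740; arccos → 42.3°.
Waxing ⇒ before full, so θ = 42.3°.
Age = 29.530 × 42.3°/360° ≈ 3.47 days.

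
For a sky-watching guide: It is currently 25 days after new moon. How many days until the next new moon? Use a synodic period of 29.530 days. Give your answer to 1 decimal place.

4.5 days

One full lunation from the last new moon is 29.530 d; remaining = 29.530 − 25 = 4.530 d.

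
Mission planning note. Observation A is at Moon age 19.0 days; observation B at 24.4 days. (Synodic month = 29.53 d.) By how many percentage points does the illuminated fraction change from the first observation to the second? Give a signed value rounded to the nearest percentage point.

First observation: θ = 360°·19.0/29.53 = 231.6°, so f = 0.810.
Second observation: θ = 297.5°, f = 0.269.
Δf = 0.269 − 0.810 = -0.541, i.e. -54 pp.

-54 percentage points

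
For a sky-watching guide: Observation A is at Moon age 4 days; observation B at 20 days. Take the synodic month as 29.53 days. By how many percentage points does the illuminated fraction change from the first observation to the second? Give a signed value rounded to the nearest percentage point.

θ₁ = 360° × 4/29.53 = 48.8°, f₁ = (1 − cos θ₁)/2 = 0.170.
θ₂ = 360° × 20/29.53 = 243.8°, f₂ = (1 − cos θ₂)/2 = 0.721.
Change = f₂ − f₁ = +0.550 → +55 percentage points.

+55 percentage points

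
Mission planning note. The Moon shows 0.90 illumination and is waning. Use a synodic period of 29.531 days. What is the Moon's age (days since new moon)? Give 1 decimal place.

17.8 days

cos θ = 1 − 2f = -0.800, giving a principal value of 143.1°.
Waning ⇒ past full, so θ = 360° − 143.1° = 216.9°.
At 360°/29.531 d per day, 216.9° corresponds to 17.79 days.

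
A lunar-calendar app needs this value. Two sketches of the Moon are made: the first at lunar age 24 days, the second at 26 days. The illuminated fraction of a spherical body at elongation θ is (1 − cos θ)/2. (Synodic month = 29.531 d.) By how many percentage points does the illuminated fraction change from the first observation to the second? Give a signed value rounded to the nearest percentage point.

θ₁ = 360° × 24/29.531 = 292.6°, f₁ = (1 − cos θ₁)/2 = 0.308.
θ₂ = 360° × 26/29.531 = 317.0°, f₂ = (1 − cos θ₂)/2 = 0.135.
Change = f₂ − f₁ = -0.173 → -17 percentage points.

-17 percentage points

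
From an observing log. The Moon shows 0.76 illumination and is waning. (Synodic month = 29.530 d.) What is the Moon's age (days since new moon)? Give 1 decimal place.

19.6 days

Invert f = (1 − cos θ)/2 to get cos θ = 1 − 2(0.76) = -0.520, hence θ₀ = arccos -0.520 = 121.3°.
Waning ⇒ past full, so θ = 360° − 121.3° = 238.7°.
That fraction of the synodic month is 238.7/360 × 29.530 d ≈ 19.58 d.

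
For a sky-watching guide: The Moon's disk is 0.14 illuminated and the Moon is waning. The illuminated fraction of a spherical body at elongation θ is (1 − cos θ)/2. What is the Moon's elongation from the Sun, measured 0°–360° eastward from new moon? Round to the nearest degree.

316°

From f = (1 − cos θ)/2: cos θ = 1 − 2×0.14 = 0.720; arccos → 43.9°.
Since the Moon is past full (waning), take the reflex angle: θ = 360° − 43.9° = 316.1°.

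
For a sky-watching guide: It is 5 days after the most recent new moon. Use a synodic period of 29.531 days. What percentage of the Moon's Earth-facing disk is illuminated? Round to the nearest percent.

The Moon has covered 5/29.531 of its cycle, so θ ≈ 360° × 5/29.531 = 61.0°.
With cos θ = 0.486, the lit fraction is (1 − 0.486)/2 ≈ 0.257, so 26%.

26%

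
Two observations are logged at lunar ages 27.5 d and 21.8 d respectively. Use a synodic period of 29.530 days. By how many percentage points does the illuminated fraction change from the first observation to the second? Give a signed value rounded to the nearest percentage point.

+49 pp

First observation: θ = 360°·27.5/29.530 = 335.3°, so f = 0.046.
Second observation: θ = 265.8°, f = 0.537.
Δf = 0.537 − 0.046 = +0.491, i.e. +49 pp.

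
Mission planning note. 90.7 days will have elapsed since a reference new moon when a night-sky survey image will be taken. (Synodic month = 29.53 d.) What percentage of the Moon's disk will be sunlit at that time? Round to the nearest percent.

5%

Reduce mod P: 90.7 − 3×29.53 = 2.11 d into the current lunation.
The Moon has covered 2.11/29.53 of its cycle, so θ ≈ 360° × 2.11/29.53 = 25.7°.
Illuminated fraction = (1 − cos 25.7°)/2 = (1 − 0.901)/2 ≈ 0.050, so 5%.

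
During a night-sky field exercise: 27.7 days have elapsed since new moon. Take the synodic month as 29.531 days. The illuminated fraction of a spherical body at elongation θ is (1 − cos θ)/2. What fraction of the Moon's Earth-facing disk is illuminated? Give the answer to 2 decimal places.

0.04

Elongation θ = 360° × 27.7/29.531 ≈ 337.7°.
Illuminated fraction = (1 − cos 337.7°)/2 = (1 − 0.925)/2 ≈ 0.037.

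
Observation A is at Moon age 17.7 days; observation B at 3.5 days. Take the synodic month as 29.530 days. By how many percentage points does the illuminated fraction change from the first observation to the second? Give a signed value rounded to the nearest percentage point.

-77 pp

First observation: θ = 360°·17.7/29.530 = 215.8°, so f = 0.906.
Second observation: θ = 42.7°, f = 0.132.
Δf = 0.132 − 0.906 = -0.773, i.e. -77 pp.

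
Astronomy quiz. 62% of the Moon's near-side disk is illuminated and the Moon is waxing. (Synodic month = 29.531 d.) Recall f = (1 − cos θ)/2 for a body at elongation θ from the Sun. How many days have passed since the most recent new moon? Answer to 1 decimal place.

8.5 days

From f = (1 − cos θ)/2: cos θ = 1 − 2×0.62 = -0.240; arccos → 103.9°.
Before full moon the principal value applies: θ = 103.9°.
That fraction of the synodic month is 103.9/360 × 29.531 d ≈ 8.52 d.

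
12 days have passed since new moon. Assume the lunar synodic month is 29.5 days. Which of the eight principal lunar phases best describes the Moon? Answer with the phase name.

θ ≈ 360° × 12/29.5 = 146°, which falls in the waxing gibbous sector.

waxing gibbous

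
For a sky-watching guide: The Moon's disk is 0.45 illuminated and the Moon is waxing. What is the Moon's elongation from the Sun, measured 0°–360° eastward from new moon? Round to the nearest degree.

84°

From f = (1 − cos θ)/2: cos θ = 1 − 2×0.45 = 0.100; arccos → 84.3°.
Waxing ⇒ before full, so θ = 84.3°.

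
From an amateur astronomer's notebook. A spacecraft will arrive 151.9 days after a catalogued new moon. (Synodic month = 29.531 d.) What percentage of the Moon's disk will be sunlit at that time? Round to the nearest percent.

19%

151.9 d spans 5 complete synodic months (5 × 29.531 = 147.66 d) plus 4.25 d.
Phase angle: θ = 360°·(4.25 d)/(29.531 d) = 51.7°.
Illuminated fraction = (1 − cos 51.7°)/2 = (1 − 0.619)/2 ≈ 0.190, so 19%.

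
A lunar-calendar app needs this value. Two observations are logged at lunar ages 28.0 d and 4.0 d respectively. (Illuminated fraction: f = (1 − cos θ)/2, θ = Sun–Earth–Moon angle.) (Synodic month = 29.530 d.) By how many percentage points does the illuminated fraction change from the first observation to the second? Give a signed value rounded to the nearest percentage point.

+14 pp

θ₁ = 360° × 28.0/29.530 = 341.3°, f₁ = (1 − cos θ₁)/2 = 0.026.
θ₂ = 360° × 4.0/29.530 = 48.8°, f₂ = (1 − cos θ₂)/2 = 0.170.
Change = f₂ − f₁ = +0.144 → +14 percentage points.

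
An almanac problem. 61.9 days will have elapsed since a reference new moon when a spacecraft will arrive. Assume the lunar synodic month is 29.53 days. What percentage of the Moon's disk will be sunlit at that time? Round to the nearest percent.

9%

61.9/29.53 = 2.096 lunations, so 2 complete cycles and 2.84 d into the next.
The Moon has covered 2.84/29.53 of its cycle, so θ ≈ 360° × 2.84/29.53 = 34.6°.
With cos θ = 0.823, the lit fraction is (1 − 0.823)/2 ≈ 0.089, so 9%.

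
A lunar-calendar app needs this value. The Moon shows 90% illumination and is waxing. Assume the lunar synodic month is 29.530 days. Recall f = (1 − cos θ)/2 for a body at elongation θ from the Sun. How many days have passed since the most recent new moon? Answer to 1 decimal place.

11.7 days

From f = (1 − cos θ)/2: cos θ = 1 − 2×0.90 = -0.800; arccos → 143.1°.
Waxing ⇒ before full, so θ = 143.1°.
At 360°/29.530 d per day, 143.1° corresponds to 11.74 days.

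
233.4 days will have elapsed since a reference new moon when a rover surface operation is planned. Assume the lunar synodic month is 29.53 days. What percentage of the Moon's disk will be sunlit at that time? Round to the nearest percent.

9%

233.4/29.53 = 7.904 lunations, so 7 complete cycles and 26.69 d into the next.
Elongation θ = 360° × 26.69/29.53 ≈ 325.4°.
Illuminated fraction = (1 − cos 325.4°)/2 = (1 − 0.823)/2 ≈ 0.089, so 9%.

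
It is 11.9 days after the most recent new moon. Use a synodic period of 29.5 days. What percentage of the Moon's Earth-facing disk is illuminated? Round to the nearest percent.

Phase angle: θ = 360°·(11.9 d)/(29.5 d) = 145.2°.
With cos θ = (-0.821), the lit fraction is (1 − (-0.821))/2 ≈ 0.911, so 91%.

91%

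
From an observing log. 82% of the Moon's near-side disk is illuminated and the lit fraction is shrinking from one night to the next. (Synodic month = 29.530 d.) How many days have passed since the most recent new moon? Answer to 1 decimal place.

From f = (1 − cos θ)/2: cos θ = 1 − 2×0.82 = -0.640; arccos → 129.8°.
Waning ⇒ past full, so θ = 360° − 129.8° = 230.2°.
Age = 29.530 × 230.2°/360° ≈ 18.88 days.

18.9 days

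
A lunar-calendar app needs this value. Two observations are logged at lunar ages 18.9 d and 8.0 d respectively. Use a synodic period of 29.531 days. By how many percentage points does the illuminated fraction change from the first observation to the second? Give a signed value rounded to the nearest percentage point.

-25 pp

First observation: θ = 360°·18.9/29.531 = 230.4°, so f = 0.819.
Second observation: θ = 97.5°, f = 0.565.
Δf = 0.565 − 0.819 = -0.253, i.e. -25 pp.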